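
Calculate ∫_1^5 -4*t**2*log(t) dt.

Integrate by parts once (u = ln t, dv = -4*t**2 dt).
An antiderivative is F(t) = -4*t**3*(3*log(t) - 1)/9.
Then F(5) - F(1) = (500/9 - 500*log(5)/3) - (4/9) = 496/9 - 500*log(5)/3.

496/9 - 500*log(5)/3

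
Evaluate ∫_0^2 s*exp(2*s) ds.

Integrate by parts once (u = s, dv = exp(2*s) ds).
An antiderivative is F(s) = (2*s - 1)*exp(2*s)/4.
Then F(2) - F(0) = (3*exp(4)/4) - (-1/4) = 1/4 + 3*exp(4)/4.

1/4 + 3*exp(4)/4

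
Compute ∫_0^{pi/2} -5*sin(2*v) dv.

-5

An antiderivative is F(v) = 5*cos(2*v)/2.
Then F(pi/2) - F(0) = (-5/2) - (5/2) = -5.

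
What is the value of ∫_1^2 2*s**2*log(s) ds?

Integrate by parts once (u = ln s, dv = 2*s**2 ds).
An antiderivative is F(s) = 2*s**3*(3*log(s) - 1)/9.
Then F(2) - F(1) = (-16/9 + 16*log(2)/3) - (-2/9) = -14/9 + 16*log(2)/3.

-14/9 + 16*log(2)/3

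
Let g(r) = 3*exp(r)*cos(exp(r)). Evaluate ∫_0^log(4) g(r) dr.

-3*sin(1) + 3*sin(4)

Let u = exp(r), so du = exp(r) dr. When r = 0, u = 1; when r = log(4), u = 4.
The integral becomes 3·∫ cos(u) du from 1 to 4, with antiderivative 3*sin(u).
Back in r: F(r) = 3*sin(exp(r)).
Then F(log(4)) - F(0) = (3*sin(4)) - (3*sin(1)) = -3*sin(1) + 3*sin(4).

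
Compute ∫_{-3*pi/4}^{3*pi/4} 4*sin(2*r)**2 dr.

3*pi

Use the identity sin^2(2*r) = (1 - cos(4*r))/2.
An antiderivative is F(r) = 2*r - sin(4*r)/2.
Then F(3*pi/4) - F(-3*pi/4) = (3*pi/2) - (-3*pi/2) = 3*pi.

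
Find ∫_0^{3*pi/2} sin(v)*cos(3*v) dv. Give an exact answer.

-1/2

Use the identity sin(v)cos(3*v) = [sin(4*v) + sin(-2*v)]/2.
An antiderivative is F(v) = cos(2*v)/4 - cos(4*v)/8.
Then F(3*pi/2) - F(0) = (-3/8) - (1/8) = -1/2.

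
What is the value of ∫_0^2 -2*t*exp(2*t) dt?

-3*exp(4)/2 - 1/2

Integrate by parts once (u = t, dv = -2*exp(2*t) dt).
An antiderivative is F(t) = (-2*t + 1)*exp(2*t)/2.
Then F(2) - F(0) = (-3*exp(4)/2) - (1/2) = -3*exp(4)/2 - 1/2.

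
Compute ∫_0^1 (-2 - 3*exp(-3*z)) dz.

-3 + exp(-3)

An antiderivative is F(z) = -2*z + exp(-3*z).
Then F(1) - F(0) = (-2 + exp(-3)) - (1) = -3 + exp(-3).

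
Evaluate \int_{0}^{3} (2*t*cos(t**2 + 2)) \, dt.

sin(11) - sin(2)

Let u = t**2 + 2, so du = 2*t dt. When t = 0, u = 2; when t = 3, u = 11.
The integral becomes ∫ cos(u) du from 2 to 11, with antiderivative sin(u).
Back in t: F(t) = sin(t**2 + 2).
Then F(3) - F(0) = (sin(11)) - (sin(2)) = sin(11) - sin(2).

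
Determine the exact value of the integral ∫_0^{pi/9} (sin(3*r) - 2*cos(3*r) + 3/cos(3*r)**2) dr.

An antiderivative is F(r) = -2*sin(3*r)/3 - cos(3*r)/3 + tan(3*r).
Then F(pi/9) - F(0) = (-1/6 + 2*sqrt(3)/3) - (-1/3) = 1/6 + 2*sqrt(3)/3.

1/6 + 2*sqrt(3)/3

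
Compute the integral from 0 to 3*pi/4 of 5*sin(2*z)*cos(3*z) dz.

-3*sqrt(2)/2 - 2

Use the identity sin(2*z)cos(3*z) = [sin(5*z) + sin(-z)]/2.
An antiderivative is F(z) = 5*cos(z)/2 - cos(5*z)/2.
Then F(3*pi/4) - F(0) = (-3*sqrt(2)/2) - (2) = -3*sqrt(2)/2 - 2.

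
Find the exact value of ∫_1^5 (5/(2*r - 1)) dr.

5*log(3)

An antiderivative is F(r) = 5*log(2*r - 1)/2.
Then F(5) - F(1) = (5*log(3)) - (0) = 5*log(3).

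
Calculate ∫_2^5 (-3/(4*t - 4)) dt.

-3*log(2)/2

An antiderivative is F(t) = -3*log(4*t - 4)/4.
Then F(5) - F(2) = (-log(8)) - (-3*log(2)/2) = -3*log(2)/2.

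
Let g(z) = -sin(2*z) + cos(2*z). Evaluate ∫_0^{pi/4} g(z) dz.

An antiderivative is F(z) = sin(2*z)/2 + cos(2*z)/2.
Then F(pi/4) - F(0) = (1/2) - (1/2) = 0.

0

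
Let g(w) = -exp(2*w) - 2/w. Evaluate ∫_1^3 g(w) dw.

-exp(6)/2 - log(9) + exp(2)/2

An antiderivative is F(w) = -exp(2*w)/2 - 2*log(w).
Then F(3) - F(1) = (-exp(6)/2 - log(9)) - (-exp(2)/2) = -exp(6)/2 - log(9) + exp(2)/2.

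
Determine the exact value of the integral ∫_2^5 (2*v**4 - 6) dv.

6096/5

By the power rule, an antiderivative is F(v) = 2*v**5/5 - 6*v.
Then F(5) - F(2) = (1220) - (4/5) = 6096/5.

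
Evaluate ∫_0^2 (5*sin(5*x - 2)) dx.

cos(2) - cos(8)

Let u = 5*x - 2, so du = 5 dx. When x = 0, u = -2; when x = 2, u = 8.
The integral becomes ∫ sin(u) du from -2 to 8, with antiderivative -cos(u).
Back in x: F(x) = -cos(5*x - 2).
Then F(2) - F(0) = (-cos(8)) - (-cos(2)) = cos(2) - cos(8).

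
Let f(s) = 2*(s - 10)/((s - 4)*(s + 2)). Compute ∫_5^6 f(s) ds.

-4*log(7) + 10*log(2)

Factor the denominator: s**2 - 2*s - 8 = (s + 2)(s - 4).
Partial fractions: 2*(s - 10)/((s - 4)*(s + 2)) = 4/(s + 2) - 2/(s - 4).
An antiderivative is F(s) = -2*log(s - 4) + 4*log(s + 2).
Then F(6) - F(5) = (10*log(2)) - (4*log(7)) = -4*log(7) + 10*log(2).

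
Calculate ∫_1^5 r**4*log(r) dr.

Integrate by parts once (u = ln r, dv = r**4 dr).
An antiderivative is F(r) = r**5*(5*log(r) - 1)/25.
Then F(5) - F(1) = (-125 + 625*log(5)) - (-1/25) = -3124/25 + 625*log(5).

-3124/25 + 625*log(5)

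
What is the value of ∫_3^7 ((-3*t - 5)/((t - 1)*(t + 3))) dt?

-log(15)

Factor the denominator: t**2 + 2*t - 3 = (t + 3)(t - 1).
Partial fractions: (-3*t - 5)/((t - 1)*(t + 3)) = -1/(t + 3) - 2/(t - 1).
An antiderivative is F(t) = -2*log(t - 1) - log(t + 3).
Then F(7) - F(3) = (-2*log(3) - 3*log(2) - log(5)) - (-log(24)) = -log(15).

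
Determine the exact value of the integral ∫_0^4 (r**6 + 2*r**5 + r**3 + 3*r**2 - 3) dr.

80260/21

By the power rule, an antiderivative is F(r) = r**7/7 + r**6/3 + r**4/4 + r**3 - 3*r.
Then F(4) - F(0) = (80260/21) - (0) = 80260/21.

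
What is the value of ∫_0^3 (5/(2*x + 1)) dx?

5*log(7)/2

An antiderivative is F(x) = 5*log(2*x + 1)/2.
Then F(3) - F(0) = (5*log(7)/2) - (0) = 5*log(7)/2.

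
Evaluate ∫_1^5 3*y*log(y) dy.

-18 + 75*log(5)/2

Integrate by parts once (u = ln y, dv = 3*y dy).
An antiderivative is F(y) = 3*y**2*(2*log(y) - 1)/4.
Then F(5) - F(1) = (-75/4 + 75*log(5)/2) - (-3/4) = -18 + 75*log(5)/2.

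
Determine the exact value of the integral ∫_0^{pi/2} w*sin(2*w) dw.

Integrate by parts once (u = w, dv = sin(2*w) dw).
An antiderivative is F(w) = -w*cos(2*w)/2 + sin(2*w)/4.
Then F(pi/2) - F(0) = (pi/4) - (0) = pi/4.

pi/4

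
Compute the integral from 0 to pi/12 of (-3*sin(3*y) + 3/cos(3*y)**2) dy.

sqrt(2)/2

An antiderivative is F(y) = cos(3*y) + tan(3*y).
Then F(pi/12) - F(0) = (sqrt(2)/2 + 1) - (1) = sqrt(2)/2.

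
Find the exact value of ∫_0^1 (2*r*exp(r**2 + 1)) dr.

-exp(1) + exp(2)

Let u = r**2 + 1, so du = 2*r dr. When r = 0, u = 1; when r = 1, u = 2.
The integral becomes ∫ exp(u) du from 1 to 2, with antiderivative exp(u).
Back in r: F(r) = exp(r**2 + 1).
Then F(1) - F(0) = (exp(2)) - (exp(1)) = -exp(1) + exp(2).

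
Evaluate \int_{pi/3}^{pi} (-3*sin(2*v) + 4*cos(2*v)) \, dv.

9/4 - sqrt(3)

An antiderivative is F(v) = 2*sin(2*v) + 3*cos(2*v)/2.
Then F(pi) - F(pi/3) = (3/2) - (-3/4 + sqrt(3)) = 9/4 - sqrt(3).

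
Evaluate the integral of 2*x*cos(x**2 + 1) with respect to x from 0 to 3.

-sin(1) + sin(10)

Let u = x**2 + 1, so du = 2*x dx. When x = 0, u = 1; when x = 3, u = 10.
The integral becomes ∫ cos(u) du from 1 to 10, with antiderivative sin(u).
Back in x: F(x) = sin(x**2 + 1).
Then F(3) - F(0) = (sin(10)) - (sin(1)) = -sin(1) + sin(10).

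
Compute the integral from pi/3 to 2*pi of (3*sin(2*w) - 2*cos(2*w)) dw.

An antiderivative is F(w) = -sin(2*w) - 3*cos(2*w)/2.
Then F(2*pi) - F(pi/3) = (-3/2) - (3/4 - sqrt(3)/2) = -9/4 + sqrt(3)/2.

-9/4 + sqrt(3)/2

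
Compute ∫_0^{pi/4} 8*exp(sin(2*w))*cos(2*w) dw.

Let u = sin(2*w), so du = 2*cos(2*w) dw. When w = 0, u = 0; when w = pi/4, u = 1.
The integral becomes 4·∫ exp(u) du from 0 to 1, with antiderivative 4*exp(u).
Back in w: F(w) = 4*exp(sin(2*w)).
Then F(pi/4) - F(0) = (4*E) - (4) = -4 + 4*E.

-4 + 4*E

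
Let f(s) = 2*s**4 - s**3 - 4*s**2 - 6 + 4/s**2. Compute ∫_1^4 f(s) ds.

4929/20

By the power rule, an antiderivative is F(s) = 2*s**5/5 - s**4/4 - 4*s**3/3 - 6*s - 4/s.
Then F(4) - F(1) = (3529/15) - (-671/60) = 4929/20.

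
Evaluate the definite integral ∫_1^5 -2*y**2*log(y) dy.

Integrate by parts once (u = ln y, dv = -2*y**2 dy).
An antiderivative is F(y) = -2*y**3*(3*log(y) - 1)/9.
Then F(5) - F(1) = (250/9 - 250*log(5)/3) - (2/9) = 248/9 - 250*log(5)/3.

248/9 - 250*log(5)/3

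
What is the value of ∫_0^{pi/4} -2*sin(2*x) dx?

An antiderivative is F(x) = cos(2*x).
Then F(pi/4) - F(0) = (0) - (1) = -1.

-1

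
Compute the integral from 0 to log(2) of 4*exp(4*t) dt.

Let u = exp(t), so du = exp(t) dt. When t = 0, u = 1; when t = log(2), u = 2.
The integral becomes 4·∫ u**3 du from 1 to 2, with antiderivative u**4.
Back in t: F(t) = exp(4*t).
Then F(log(2)) - F(0) = (16) - (1) = 15.

15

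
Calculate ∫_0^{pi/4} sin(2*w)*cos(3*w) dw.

-2/5 + 3*sqrt(2)/10

Use the identity sin(2*w)cos(3*w) = [sin(5*w) + sin(-w)]/2.
An antiderivative is F(w) = cos(w)/2 - cos(5*w)/10.
Then F(pi/4) - F(0) = (3*sqrt(2)/10) - (2/5) = -2/5 + 3*sqrt(2)/10.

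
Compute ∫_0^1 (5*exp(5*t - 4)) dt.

-(1 - exp(5))*exp(-4)

Let u = 5*t - 4, so du = 5 dt. When t = 0, u = -4; when t = 1, u = 1.
The integral becomes ∫ exp(u) du from -4 to 1, with antiderivative exp(u).
Back in t: F(t) = exp(5*t - 4).
Then F(1) - F(0) = (exp(1)) - (exp(-4)) = -(1 - exp(5))*exp(-4).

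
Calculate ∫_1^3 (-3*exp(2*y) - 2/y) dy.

An antiderivative is F(y) = -3*exp(2*y)/2 - 2*log(y).
Then F(3) - F(1) = (-3*exp(6)/2 - log(9)) - (-3*exp(2)/2) = -3*exp(6)/2 - log(9) + 3*exp(2)/2.

-3*exp(6)/2 - log(9) + 3*exp(2)/2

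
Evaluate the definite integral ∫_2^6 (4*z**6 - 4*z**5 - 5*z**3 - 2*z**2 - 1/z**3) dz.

8006681/63

By the power rule, an antiderivative is F(z) = 4*z**7/7 - 2*z**6/3 - 5*z**4/4 - 2*z**3/3 + 1/(2*z**2).
Then F(6) - F(2) = (64056103/504) - (295/56) = 8006681/63.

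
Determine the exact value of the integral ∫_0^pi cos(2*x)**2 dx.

Use the identity cos^2(2*x) = (1 + cos(4*x))/2.
An antiderivative is F(x) = x/2 + sin(4*x)/8.
Then F(pi) - F(0) = (pi/2) - (0) = pi/2.

pi/2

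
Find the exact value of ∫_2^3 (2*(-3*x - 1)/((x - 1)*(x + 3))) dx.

-4*log(3) - 6*log(2) + 4*log(5)

Factor the denominator: x**2 + 2*x - 3 = (x + 3)(x - 1).
Partial fractions: 2*(-3*x - 1)/((x - 1)*(x + 3)) = -4/(x + 3) - 2/(x - 1).
An antiderivative is F(x) = -2*log(x - 1) - 4*log(x + 3).
Then F(3) - F(2) = (-4*log(3) - 6*log(2)) - (-4*log(5)) = -4*log(3) - 6*log(2) + 4*log(5).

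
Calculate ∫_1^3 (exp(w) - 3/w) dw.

-log(27) - exp(1) + exp(3)

An antiderivative is F(w) = exp(w) - 3*log(w).
Then F(3) - F(1) = (-log(27) + exp(3)) - (exp(1)) = -log(27) - exp(1) + exp(3).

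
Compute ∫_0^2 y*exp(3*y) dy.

Integrate by parts once (u = y, dv = exp(3*y) dy).
An antiderivative is F(y) = (3*y - 1)*exp(3*y)/9.
Then F(2) - F(0) = (5*exp(6)/9) - (-1/9) = 1/9 + 5*exp(6)/9.

1/9 + 5*exp(6)/9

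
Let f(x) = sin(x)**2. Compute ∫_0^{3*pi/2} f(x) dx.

3*pi/4

Use the identity sin^2(x) = (1 - cos(2*x))/2.
An antiderivative is F(x) = x/2 - sin(2*x)/4.
Then F(3*pi/2) - F(0) = (3*pi/4) - (0) = 3*pi/4.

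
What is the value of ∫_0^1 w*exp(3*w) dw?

1/9 + 2*exp(3)/9

Integrate by parts once (u = w, dv = exp(3*w) dw).
An antiderivative is F(w) = (3*w - 1)*exp(3*w)/9.
Then F(1) - F(0) = (2*exp(3)/9) - (-1/9) = 1/9 + 2*exp(3)/9.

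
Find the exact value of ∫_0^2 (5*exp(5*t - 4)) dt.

Let u = 5*t - 4, so du = 5 dt. When t = 0, u = -4; when t = 2, u = 6.
The integral becomes ∫ exp(u) du from -4 to 6, with antiderivative exp(u).
Back in t: F(t) = exp(5*t - 4).
Then F(2) - F(0) = (exp(6)) - (exp(-4)) = -(1 - exp(10))*exp(-4).

-(1 - exp(10))*exp(-4)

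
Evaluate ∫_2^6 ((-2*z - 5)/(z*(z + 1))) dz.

-8*log(3) + 3*log(7)

Factor the denominator: z**2 + z = (z + 1)z.
Partial fractions: (-2*z - 5)/(z*(z + 1)) = 3/(z + 1) - 5/z.
An antiderivative is F(z) = -5*log(z) + 3*log(z + 1).
Then F(6) - F(2) = (-5*log(3) - 5*log(2) + 3*log(7)) - (log(27/32)) = -8*log(3) + 3*log(7).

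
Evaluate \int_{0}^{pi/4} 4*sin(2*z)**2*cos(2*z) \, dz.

2/3

Let u = sin(2*z), so du = 2*cos(2*z) dz. When z = 0, u = 0; when z = pi/4, u = 1.
The integral becomes 2·∫ u**2 du from 0 to 1, with antiderivative 2*u**3/3.
Back in z: F(z) = 2*sin(2*z)**3/3.
Then F(pi/4) - F(0) = (2/3) - (0) = 2/3.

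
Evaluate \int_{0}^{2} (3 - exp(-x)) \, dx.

exp(-2) + 5

An antiderivative is F(x) = 3*x + exp(-x).
Then F(2) - F(0) = (exp(-2) + 6) - (1) = exp(-2) + 5.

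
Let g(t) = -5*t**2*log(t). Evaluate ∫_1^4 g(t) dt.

35 - 640*log(2)/3

Integrate by parts once (u = ln t, dv = -5*t**2 dt).
An antiderivative is F(t) = -5*t**3*(3*log(t) - 1)/9.
Then F(4) - F(1) = (320/9 - 640*log(2)/3) - (5/9) = 35 - 640*log(2)/3.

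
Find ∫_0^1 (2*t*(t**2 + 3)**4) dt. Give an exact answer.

Let u = t**2 + 3, so du = 2*t dt. When t = 0, u = 3; when t = 1, u = 4.
The integral becomes ∫ u**4 du from 3 to 4, with antiderivative u**5/5.
Back in t: F(t) = (t**2 + 3)**5/5.
Then F(1) - F(0) = (1024/5) - (243/5) = 781/5.

781/5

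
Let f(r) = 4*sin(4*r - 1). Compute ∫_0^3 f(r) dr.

Let u = 4*r - 1, so du = 4 dr. When r = 0, u = -1; when r = 3, u = 11.
The integral becomes ∫ sin(u) du from -1 to 11, with antiderivative -cos(u).
Back in r: F(r) = -cos(4*r - 1).
Then F(3) - F(0) = (-cos(11)) - (-cos(1)) = -cos(11) + cos(1).

-cos(11) + cos(1)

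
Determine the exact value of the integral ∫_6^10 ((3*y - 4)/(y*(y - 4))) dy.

log(15)

Factor the denominator: y**2 - 4*y = y(y - 4).
Partial fractions: (3*y - 4)/(y*(y - 4)) = 1/y + 2/(y - 4).
An antiderivative is F(y) = log(y) + 2*log(y - 4).
Then F(10) - F(6) = (log(5) + 3*log(2) + 2*log(3)) - (log(24)) = log(15).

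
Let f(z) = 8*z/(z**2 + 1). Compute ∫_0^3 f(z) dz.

4*log(2) + 4*log(5)

Let u = z**2 + 1, so du = 2*z dz. When z = 0, u = 1; when z = 3, u = 10.
The integral becomes 4·∫ 1/u du from 1 to 10, with antiderivative 4*log(u).
Back in z: F(z) = 4*log(z**2 + 1).
Then F(3) - F(0) = (4*log(2) + 4*log(5)) - (0) = 4*log(2) + 4*log(5).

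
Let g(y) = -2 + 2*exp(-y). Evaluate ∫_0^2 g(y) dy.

An antiderivative is F(y) = -2*y - 2*exp(-y).
Then F(2) - F(0) = (-4 - 2*exp(-2)) - (-2) = -2 - 2*exp(-2).

-2 - 2*exp(-2)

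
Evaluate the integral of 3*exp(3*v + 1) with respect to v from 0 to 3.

-exp(1) + exp(10)

Let u = 3*v + 1, so du = 3 dv. When v = 0, u = 1; when v = 3, u = 10.
The integral becomes ∫ exp(u) du from 1 to 10, with antiderivative exp(u).
Back in v: F(v) = exp(3*v + 1).
Then F(3) - F(0) = (exp(10)) - (exp(1)) = -exp(1) + exp(10).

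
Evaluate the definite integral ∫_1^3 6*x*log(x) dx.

Integrate by parts once (u = ln x, dv = 6*x dx).
An antiderivative is F(x) = 3*x**2*(2*log(x) - 1)/2.
Then F(3) - F(1) = (-27/2 + 27*log(3)) - (-3/2) = -12 + 27*log(3).

-12 + 27*log(3)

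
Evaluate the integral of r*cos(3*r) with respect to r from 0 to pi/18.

Integrate by parts once (u = r, dv = cos(3*r) dr).
An antiderivative is F(r) = r*sin(3*r)/3 + cos(3*r)/9.
Then F(pi/18) - F(0) = (pi/108 + sqrt(3)/18) - (1/9) = -1/9 + pi/108 + sqrt(3)/18.

-1/9 + pi/108 + sqrt(3)/18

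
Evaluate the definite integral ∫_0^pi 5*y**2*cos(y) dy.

Integrate by parts twice (u = y^2, dv = 5*cos(y) dy).
An antiderivative is F(y) = 5*y**2*sin(y) + 10*y*cos(y) - 10*sin(y).
Then F(pi) - F(0) = (-10*pi) - (0) = -10*pi.

-10*pi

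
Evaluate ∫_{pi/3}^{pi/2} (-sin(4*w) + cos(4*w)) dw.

sqrt(3)/8 + 3/8

An antiderivative is F(w) = sin(4*w)/4 + cos(4*w)/4.
Then F(pi/2) - F(pi/3) = (1/4) - (-sqrt(3)/8 - 1/8) = sqrt(3)/8 + 3/8.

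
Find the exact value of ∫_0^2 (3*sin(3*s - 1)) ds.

-cos(5) + cos(1)

Let u = 3*s - 1, so du = 3 ds. When s = 0, u = -1; when s = 2, u = 5.
The integral becomes ∫ sin(u) du from -1 to 5, with antiderivative -cos(u).
Back in s: F(s) = -cos(3*s - 1).
Then F(2) - F(0) = (-cos(5)) - (-cos(1)) = -cos(5) + cos(1).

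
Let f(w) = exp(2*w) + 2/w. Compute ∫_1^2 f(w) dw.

-exp(2)/2 + log(4) + exp(4)/2

An antiderivative is F(w) = exp(2*w)/2 + 2*log(w).
Then F(2) - F(1) = (log(4) + exp(4)/2) - (exp(2)/2) = -exp(2)/2 + log(4) + exp(4)/2.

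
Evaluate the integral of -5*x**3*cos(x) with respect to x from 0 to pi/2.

Integrate by parts 3 times (u = x^3, dv = -5*cos(x) dx).
An antiderivative is F(x) = -5*x**3*sin(x) - 15*x**2*cos(x) + 30*x*sin(x) + 30*cos(x).
Then F(pi/2) - F(0) = (5*pi*(24 - pi**2)/8) - (30) = -30 - 5*pi**3/8 + 15*pi.

-30 - 5*pi**3/8 + 15*pi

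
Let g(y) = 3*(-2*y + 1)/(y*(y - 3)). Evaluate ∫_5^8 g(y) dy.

Factor the denominator: y**2 - 3*y = y(y - 3).
Partial fractions: 3*(-2*y + 1)/(y*(y - 3)) = -1/y - 5/(y - 3).
An antiderivative is F(y) = -log(y) - 5*log(y - 3).
Then F(8) - F(5) = (-5*log(5) - 3*log(2)) - (-5*log(2) - log(5)) = -4*log(5) + 2*log(2).

-4*log(5) + 2*log(2)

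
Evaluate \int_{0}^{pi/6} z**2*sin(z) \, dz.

-2 - sqrt(3)*pi**2/72 + pi/6 + sqrt(3)

Integrate by parts twice (u = z^2, dv = sin(z) dz).
An antiderivative is F(z) = -z**2*cos(z) + 2*z*sin(z) + 2*cos(z).
Then F(pi/6) - F(0) = (-sqrt(3)*pi**2/72 + pi/6 + sqrt(3)) - (2) = -2 - sqrt(3)*pi**2/72 + pi/6 + sqrt(3).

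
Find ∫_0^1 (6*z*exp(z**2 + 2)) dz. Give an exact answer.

Let u = z**2 + 2, so du = 2*z dz. When z = 0, u = 2; when z = 1, u = 3.
The integral becomes 3·∫ exp(u) du from 2 to 3, with antiderivative 3*exp(u).
Back in z: F(z) = 3*exp(z**2 + 2).
Then F(1) - F(0) = (3*exp(3)) - (3*exp(2)) = -3*(1 - exp(1))*exp(2).

-3*(1 - exp(1))*exp(2)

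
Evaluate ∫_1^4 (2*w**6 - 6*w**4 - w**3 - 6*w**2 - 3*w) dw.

By the power rule, an antiderivative is F(w) = 2*w**7/7 - 6*w**5/5 - w**4/4 - 2*w**3 - 3*w**2/2.
Then F(4) - F(1) = (113272/35) - (-653/140) = 453741/140.

453741/140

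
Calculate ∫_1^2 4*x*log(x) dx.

Integrate by parts once (u = ln x, dv = 4*x dx).
An antiderivative is F(x) = x**2*(2*log(x) - 1).
Then F(2) - F(1) = (-4 + 8*log(2)) - (-1) = -3 + 8*log(2).

-3 + 8*log(2)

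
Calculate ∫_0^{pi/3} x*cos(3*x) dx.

-2/9

Integrate by parts once (u = x, dv = cos(3*x) dx).
An antiderivative is F(x) = x*sin(3*x)/3 + cos(3*x)/9.
Then F(pi/3) - F(0) = (-1/9) - (1/9) = -2/9.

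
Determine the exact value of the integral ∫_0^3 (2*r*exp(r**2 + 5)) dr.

Let u = r**2 + 5, so du = 2*r dr. When r = 0, u = 5; when r = 3, u = 14.
The integral becomes ∫ exp(u) du from 5 to 14, with antiderivative exp(u).
Back in r: F(r) = exp(r**2 + 5).
Then F(3) - F(0) = (exp(14)) - (exp(5)) = -exp(5) + exp(14).

-exp(5) + exp(14)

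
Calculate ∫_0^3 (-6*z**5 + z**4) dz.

-3402/5

By the power rule, an antiderivative is F(z) = -z**6 + z**5/5.
Then F(3) - F(0) = (-3402/5) - (0) = -3402/5.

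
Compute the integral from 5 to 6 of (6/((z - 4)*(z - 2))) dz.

log(27/8)

Factor the denominator: z**2 - 6*z + 8 = (z - 2)(z - 4).
Partial fractions: 6/((z - 4)*(z - 2)) = -3/(z - 2) + 3/(z - 4).
An antiderivative is F(z) = 3*log(z - 4) - 3*log(z - 2).
Then F(6) - F(5) = (-log(8)) - (-log(27)) = log(27/8).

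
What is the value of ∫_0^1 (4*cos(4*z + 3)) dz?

Let u = 4*z + 3, so du = 4 dz. When z = 0, u = 3; when z = 1, u = 7.
The integral becomes ∫ cos(u) du from 3 to 7, with antiderivative sin(u).
Back in z: F(z) = sin(4*z + 3).
Then F(1) - F(0) = (sin(7)) - (sin(3)) = -sin(3) + sin(7).

-sin(3) + sin(7)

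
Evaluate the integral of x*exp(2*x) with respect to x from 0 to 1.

1/4 + exp(2)/4

Integrate by parts once (u = x, dv = exp(2*x) dx).
An antiderivative is F(x) = (2*x - 1)*exp(2*x)/4.
Then F(1) - F(0) = (exp(2)/4) - (-1/4) = 1/4 + exp(2)/4.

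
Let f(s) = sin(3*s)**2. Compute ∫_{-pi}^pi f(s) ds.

pi

Use the identity sin^2(3*s) = (1 - cos(6*s))/2.
An antiderivative is F(s) = s/2 - sin(6*s)/12.
Then F(pi) - F(-pi) = (pi/2) - (-pi/2) = pi.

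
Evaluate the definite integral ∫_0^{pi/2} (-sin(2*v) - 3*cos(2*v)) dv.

An antiderivative is F(v) = -3*sin(2*v)/2 + cos(2*v)/2.
Then F(pi/2) - F(0) = (-1/2) - (1/2) = -1.

-1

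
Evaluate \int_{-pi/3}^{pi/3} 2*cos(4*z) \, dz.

An antiderivative is F(z) = sin(4*z)/2.
Then F(pi/3) - F(-pi/3) = (-sqrt(3)/4) - (sqrt(3)/4) = -sqrt(3)/2.

-sqrt(3)/2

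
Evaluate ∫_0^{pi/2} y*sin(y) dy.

Integrate by parts once (u = y, dv = sin(y) dy).
An antiderivative is F(y) = -y*cos(y) + sin(y).
Then F(pi/2) - F(0) = (1) - (0) = 1.

1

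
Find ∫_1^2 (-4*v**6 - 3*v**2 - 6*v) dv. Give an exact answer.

By the power rule, an antiderivative is F(v) = -4*v**7/7 - v**3 - 3*v**2.
Then F(2) - F(1) = (-652/7) - (-32/7) = -620/7.

-620/7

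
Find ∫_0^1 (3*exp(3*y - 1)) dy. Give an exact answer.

Let u = 3*y - 1, so du = 3 dy. When y = 0, u = -1; when y = 1, u = 2.
The integral becomes ∫ exp(u) du from -1 to 2, with antiderivative exp(u).
Back in y: F(y) = exp(3*y - 1).
Then F(1) - F(0) = (exp(2)) - (exp(-1)) = -(1 - exp(3))*exp(-1).

-(1 - exp(3))*exp(-1)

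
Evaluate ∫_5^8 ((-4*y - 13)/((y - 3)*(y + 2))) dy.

Factor the denominator: y**2 - y - 6 = (y + 2)(y - 3).
Partial fractions: (-4*y - 13)/((y - 3)*(y + 2)) = 1/(y + 2) - 5/(y - 3).
An antiderivative is F(y) = -5*log(y - 3) + log(y + 2).
Then F(8) - F(5) = (-4*log(5) + log(2)) - (log(7/32)) = -4*log(5) - log(7) + 6*log(2).

-4*log(5) - log(7) + 6*log(2)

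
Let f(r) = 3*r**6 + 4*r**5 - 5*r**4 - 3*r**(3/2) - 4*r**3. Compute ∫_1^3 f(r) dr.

By the power rule, an antiderivative is F(r) = 3*r**7/7 + 2*r**6/3 - 6*r**(5/2)/5 - r**5 - r**4.
Then F(3) - F(1) = (7695/7 - 54*sqrt(3)/5) - (-221/105) = 115646/105 - 54*sqrt(3)/5.

115646/105 - 54*sqrt(3)/5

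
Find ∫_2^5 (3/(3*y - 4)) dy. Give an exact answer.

log(11/2)

An antiderivative is F(y) = log(3*y - 4).
Then F(5) - F(2) = (log(11)) - (log(2)) = log(11/2).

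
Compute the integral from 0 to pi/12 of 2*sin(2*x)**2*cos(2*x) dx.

1/24

Let u = sin(2*x), so du = 2*cos(2*x) dx. When x = 0, u = 0; when x = pi/12, u = 1/2.
The integral becomes ∫ u**2 du from 0 to 1/2, with antiderivative u**3/3.
Back in x: F(x) = sin(2*x)**3/3.
Then F(pi/12) - F(0) = (1/24) - (0) = 1/24.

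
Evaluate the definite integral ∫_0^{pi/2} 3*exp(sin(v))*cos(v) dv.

Let u = sin(v), so du = cos(v) dv. When v = 0, u = 0; when v = pi/2, u = 1.
The integral becomes 3·∫ exp(u) du from 0 to 1, with antiderivative 3*exp(u).
Back in v: F(v) = 3*exp(sin(v)).
Then F(pi/2) - F(0) = (3*E) - (3) = -3 + 3*E.

-3 + 3*E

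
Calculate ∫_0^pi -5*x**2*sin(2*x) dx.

Integrate by parts twice (u = x^2, dv = -5*sin(2*x) dx).
An antiderivative is F(x) = 5*x**2*cos(2*x)/2 - 5*x*sin(2*x)/2 - 5*cos(2*x)/4.
Then F(pi) - F(0) = (-5/4 + 5*pi**2/2) - (-5/4) = 5*pi**2/2.

5*pi**2/2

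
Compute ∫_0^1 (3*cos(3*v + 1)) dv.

-sin(1) + sin(4)

Let u = 3*v + 1, so du = 3 dv. When v = 0, u = 1; when v = 1, u = 4.
The integral becomes ∫ cos(u) du from 1 to 4, with antiderivative sin(u).
Back in v: F(v) = sin(3*v + 1).
Then F(1) - F(0) = (sin(4)) - (sin(1)) = -sin(1) + sin(4).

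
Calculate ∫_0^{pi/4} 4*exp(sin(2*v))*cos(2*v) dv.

Let u = sin(2*v), so du = 2*cos(2*v) dv. When v = 0, u = 0; when v = pi/4, u = 1.
The integral becomes 2·∫ exp(u) du from 0 to 1, with antiderivative 2*exp(u).
Back in v: F(v) = 2*exp(sin(2*v)).
Then F(pi/4) - F(0) = (2*E) - (2) = -2 + 2*E.

-2 + 2*E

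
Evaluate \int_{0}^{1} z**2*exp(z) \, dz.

Integrate by parts twice (u = z^2, dv = exp(z) dz).
An antiderivative is F(z) = (z**2 - 2*z + 2)*exp(z).
Then F(1) - F(0) = (E) - (2) = -2 + E.

-2 + E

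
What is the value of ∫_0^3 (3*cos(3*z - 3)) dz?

Let u = 3*z - 3, so du = 3 dz. When z = 0, u = -3; when z = 3, u = 6.
The integral becomes ∫ cos(u) du from -3 to 6, with antiderivative sin(u).
Back in z: F(z) = sin(3*z - 3).
Then F(3) - F(0) = (sin(6)) - (-sin(3)) = sin(6) + sin(3).

sin(6) + sin(3)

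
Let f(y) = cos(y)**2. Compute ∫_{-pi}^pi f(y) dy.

Use the identity cos^2(y) = (1 + cos(2*y))/2.
An antiderivative is F(y) = y/2 + sin(2*y)/4.
Then F(pi) - F(-pi) = (pi/2) - (-pi/2) = pi.

pi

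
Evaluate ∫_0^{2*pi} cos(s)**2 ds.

Use the identity cos^2(s) = (1 + cos(2*s))/2.
An antiderivative is F(s) = s/2 + sin(2*s)/4.
Then F(2*pi) - F(0) = (pi) - (0) = pi.

pi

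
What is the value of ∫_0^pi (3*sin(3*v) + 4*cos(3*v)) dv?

2

An antiderivative is F(v) = 4*sin(3*v)/3 - cos(3*v).
Then F(pi) - F(0) = (1) - (-1) = 2.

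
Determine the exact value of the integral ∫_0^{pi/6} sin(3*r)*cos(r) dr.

5/16

Use the identity sin(3*r)cos(r) = [sin(4*r) + sin(2*r)]/2.
An antiderivative is F(r) = -cos(2*r)/4 - cos(4*r)/8.
Then F(pi/6) - F(0) = (-1/16) - (-3/8) = 5/16.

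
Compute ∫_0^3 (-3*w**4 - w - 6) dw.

-1683/10

By the power rule, an antiderivative is F(w) = -3*w**5/5 - w**2/2 - 6*w.
Then F(3) - F(0) = (-1683/10) - (0) = -1683/10.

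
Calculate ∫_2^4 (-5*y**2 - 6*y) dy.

-388/3

By the power rule, an antiderivative is F(y) = -5*y**3/3 - 3*y**2.
Then F(4) - F(2) = (-464/3) - (-76/3) = -388/3.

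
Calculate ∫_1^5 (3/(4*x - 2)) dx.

3*log(3)/2

An antiderivative is F(x) = 3*log(4*x - 2)/4.
Then F(5) - F(1) = (3*log(18)/4) - (3*log(2)/4) = 3*log(3)/2.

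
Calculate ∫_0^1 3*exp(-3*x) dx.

1 - exp(-3)

An antiderivative is F(x) = -exp(-3*x).
Then F(1) - F(0) = (-exp(-3)) - (-1) = 1 - exp(-3).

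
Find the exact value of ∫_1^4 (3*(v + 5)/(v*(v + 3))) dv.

-2*log(7) + 14*log(2)

Factor the denominator: v**2 + 3*v = (v + 3)v.
Partial fractions: 3*(v + 5)/(v*(v + 3)) = -2/(v + 3) + 5/v.
An antiderivative is F(v) = 5*log(v) - 2*log(v + 3).
Then F(4) - F(1) = (-2*log(7) + 10*log(2)) - (-log(16)) = -2*log(7) + 14*log(2).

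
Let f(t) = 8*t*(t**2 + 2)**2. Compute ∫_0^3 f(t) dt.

Let u = t**2 + 2, so du = 2*t dt. When t = 0, u = 2; when t = 3, u = 11.
The integral becomes 4·∫ u**2 du from 2 to 11, with antiderivative 4*u**3/3.
Back in t: F(t) = 4*(t**2 + 2)**3/3.
Then F(3) - F(0) = (5324/3) - (32/3) = 1764.

1764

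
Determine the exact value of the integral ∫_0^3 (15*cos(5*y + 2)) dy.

3*sin(17) - 3*sin(2)

Let u = 5*y + 2, so du = 5 dy. When y = 0, u = 2; when y = 3, u = 17.
The integral becomes 3·∫ cos(u) du from 2 to 17, with antiderivative 3*sin(u).
Back in y: F(y) = 3*sin(5*y + 2).
Then F(3) - F(0) = (3*sin(17)) - (3*sin(2)) = 3*sin(17) - 3*sin(2).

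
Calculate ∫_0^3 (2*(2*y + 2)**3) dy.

Let u = 2*y + 2, so du = 2 dy. When y = 0, u = 2; when y = 3, u = 8.
The integral becomes ∫ u**3 du from 2 to 8, with antiderivative u**4/4.
Back in y: F(y) = (2*y + 2)**4/4.
Then F(3) - F(0) = (1024) - (4) = 1020.

1020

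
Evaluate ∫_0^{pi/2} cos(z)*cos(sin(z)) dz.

sin(1)

Let u = sin(z), so du = cos(z) dz. When z = 0, u = 0; when z = pi/2, u = 1.
The integral becomes ∫ cos(u) du from 0 to 1, with antiderivative sin(u).
Back in z: F(z) = sin(sin(z)).
Then F(pi/2) - F(0) = (sin(1)) - (0) = sin(1).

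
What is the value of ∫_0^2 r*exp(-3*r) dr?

(-7 + exp(6))*exp(-6)/9

Integrate by parts once (u = r, dv = exp(-3*r) dr).
An antiderivative is F(r) = (-3*r - 1)*exp(-3*r)/9.
Then F(2) - F(0) = (-7*exp(-6)/9) - (-1/9) = (-7 + exp(6))*exp(-6)/9.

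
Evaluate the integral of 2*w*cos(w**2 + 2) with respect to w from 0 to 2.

Let u = w**2 + 2, so du = 2*w dw. When w = 0, u = 2; when w = 2, u = 6.
The integral becomes ∫ cos(u) du from 2 to 6, with antiderivative sin(u).
Back in w: F(w) = sin(w**2 + 2).
Then F(2) - F(0) = (sin(6)) - (sin(2)) = -sin(2) + sin(6).

-sin(2) + sin(6)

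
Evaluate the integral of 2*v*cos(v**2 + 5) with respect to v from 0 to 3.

-sin(5) + sin(14)

Let u = v**2 + 5, so du = 2*v dv. When v = 0, u = 5; when v = 3, u = 14.
The integral becomes ∫ cos(u) du from 5 to 14, with antiderivative sin(u).
Back in v: F(v) = sin(v**2 + 5).
Then F(3) - F(0) = (sin(14)) - (sin(5)) = -sin(5) + sin(14).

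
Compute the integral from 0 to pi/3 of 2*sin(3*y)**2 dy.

Use the identity sin^2(3*y) = (1 - cos(6*y))/2.
An antiderivative is F(y) = y - sin(6*y)/6.
Then F(pi/3) - F(0) = (pi/3) - (0) = pi/3.

pi/3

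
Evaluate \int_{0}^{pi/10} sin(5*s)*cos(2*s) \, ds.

Use the identity sin(5*s)cos(2*s) = [sin(7*s) + sin(3*s)]/2.
An antiderivative is F(s) = -cos(3*s)/6 - cos(7*s)/14.
Then F(pi/10) - F(0) = (-sqrt(10 - 2*sqrt(5))/42) - (-5/21) = 5/21 - sqrt(10 - 2*sqrt(5))/42.

5/21 - sqrt(10 - 2*sqrt(5))/42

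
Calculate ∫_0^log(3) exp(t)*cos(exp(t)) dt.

Let u = exp(t), so du = exp(t) dt. When t = 0, u = 1; when t = log(3), u = 3.
The integral becomes ∫ cos(u) du from 1 to 3, with antiderivative sin(u).
Back in t: F(t) = sin(exp(t)).
Then F(log(3)) - F(0) = (sin(3)) - (sin(1)) = -sin(1) + sin(3).

-sin(1) + sin(3)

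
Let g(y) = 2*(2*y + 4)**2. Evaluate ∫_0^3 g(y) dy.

312

Let u = 2*y + 4, so du = 2 dy. When y = 0, u = 4; when y = 3, u = 10.
The integral becomes ∫ u**2 du from 4 to 10, with antiderivative u**3/3.
Back in y: F(y) = (2*y + 4)**3/3.
Then F(3) - F(0) = (1000/3) - (64/3) = 312.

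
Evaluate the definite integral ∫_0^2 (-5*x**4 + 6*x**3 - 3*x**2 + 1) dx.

-14

By the power rule, an antiderivative is F(x) = -x**5 + 3*x**4/2 - x**3 + x.
Then F(2) - F(0) = (-14) - (0) = -14.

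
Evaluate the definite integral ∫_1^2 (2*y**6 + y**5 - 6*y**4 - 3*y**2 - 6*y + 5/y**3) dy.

-1271/280

By the power rule, an antiderivative is F(y) = 2*y**7/7 + y**6/6 - 6*y**5/5 - y**3 - 3*y**2 - 5/(2*y**2).
Then F(2) - F(1) = (-9901/840) - (-761/105) = -1271/280.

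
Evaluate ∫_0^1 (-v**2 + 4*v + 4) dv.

17/3

By the power rule, an antiderivative is F(v) = -v**3/3 + 2*v**2 + 4*v.
Then F(1) - F(0) = (17/3) - (0) = 17/3.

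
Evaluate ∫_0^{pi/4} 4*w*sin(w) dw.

Integrate by parts once (u = w, dv = 4*sin(w) dw).
An antiderivative is F(w) = -4*w*cos(w) + 4*sin(w).
Then F(pi/4) - F(0) = (sqrt(2)*(4 - pi)/2) - (0) = sqrt(2)*(4 - pi)/2.

sqrt(2)*(4 - pi)/2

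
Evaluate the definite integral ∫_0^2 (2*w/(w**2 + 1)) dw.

log(5)

Let u = w**2 + 1, so du = 2*w dw. When w = 0, u = 1; when w = 2, u = 5.
The integral becomes ∫ 1/u du from 1 to 5, with antiderivative log(u).
Back in w: F(w) = log(w**2 + 1).
Then F(2) - F(0) = (log(5)) - (0) = log(5).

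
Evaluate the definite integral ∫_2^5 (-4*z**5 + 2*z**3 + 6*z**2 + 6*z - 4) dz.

-19569/2

By the power rule, an antiderivative is F(z) = -2*z**6/3 + z**4/2 + 2*z**3 + 3*z**2 - 4*z.
Then F(5) - F(2) = (-58795/6) - (-44/3) = -19569/2.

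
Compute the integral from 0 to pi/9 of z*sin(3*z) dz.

-pi/54 + sqrt(3)/18

Integrate by parts once (u = z, dv = sin(3*z) dz).
An antiderivative is F(z) = -z*cos(3*z)/3 + sin(3*z)/9.
Then F(pi/9) - F(0) = (-pi/54 + sqrt(3)/18) - (0) = -pi/54 + sqrt(3)/18.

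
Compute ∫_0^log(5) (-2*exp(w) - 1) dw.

-8 - log(5)

An antiderivative is F(w) = -w - 2*exp(w).
Then F(log(5)) - F(0) = (-10 - log(5)) - (-2) = -8 - log(5).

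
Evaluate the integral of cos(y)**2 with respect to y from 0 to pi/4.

1/4 + pi/8

Use the identity cos^2(y) = (1 + cos(2*y))/2.
An antiderivative is F(y) = y/2 + sin(2*y)/4.
Then F(pi/4) - F(0) = (1/4 + pi/8) - (0) = 1/4 + pi/8.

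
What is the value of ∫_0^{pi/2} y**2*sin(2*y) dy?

-1/2 + pi**2/8

Integrate by parts twice (u = y^2, dv = sin(2*y) dy).
An antiderivative is F(y) = -y**2*cos(2*y)/2 + y*sin(2*y)/2 + cos(2*y)/4.
Then F(pi/2) - F(0) = (-1/4 + pi**2/8) - (1/4) = -1/2 + pi**2/8.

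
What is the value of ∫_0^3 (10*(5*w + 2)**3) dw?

83505/2

Let u = 5*w + 2, so du = 5 dw. When w = 0, u = 2; when w = 3, u = 17.
The integral becomes 2·∫ u**3 du from 2 to 17, with antiderivative u**4/2.
Back in w: F(w) = (5*w + 2)**4/2.
Then F(3) - F(0) = (83521/2) - (8) = 83505/2.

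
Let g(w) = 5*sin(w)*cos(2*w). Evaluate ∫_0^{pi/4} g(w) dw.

Use the identity sin(w)cos(2*w) = [sin(3*w) + sin(-w)]/2.
An antiderivative is F(w) = 5*cos(w)/2 - 5*cos(3*w)/6.
Then F(pi/4) - F(0) = (5*sqrt(2)/3) - (5/3) = -5/3 + 5*sqrt(2)/3.

-5/3 + 5*sqrt(2)/3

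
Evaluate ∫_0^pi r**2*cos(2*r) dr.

Integrate by parts twice (u = r^2, dv = cos(2*r) dr).
An antiderivative is F(r) = r**2*sin(2*r)/2 + r*cos(2*r)/2 - sin(2*r)/4.
Then F(pi) - F(0) = (pi/2) - (0) = pi/2.

pi/2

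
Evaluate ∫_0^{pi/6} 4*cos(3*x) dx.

An antiderivative is F(x) = 4*sin(3*x)/3.
Then F(pi/6) - F(0) = (4/3) - (0) = 4/3.

4/3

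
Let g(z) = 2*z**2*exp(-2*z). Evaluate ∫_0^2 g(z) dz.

Integrate by parts twice (u = z^2, dv = 2*exp(-2*z) dz).
An antiderivative is F(z) = (-2*z**2 - 2*z - 1)*exp(-2*z)/2.
Then F(2) - F(0) = (-13*exp(-4)/2) - (-1/2) = (-13 + exp(4))*exp(-4)/2.

(-13 + exp(4))*exp(-4)/2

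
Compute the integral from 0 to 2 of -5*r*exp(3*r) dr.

Integrate by parts once (u = r, dv = -5*exp(3*r) dr).
An antiderivative is F(r) = (-15*r + 5)*exp(3*r)/9.
Then F(2) - F(0) = (-25*exp(6)/9) - (5/9) = -25*exp(6)/9 - 5/9.

-25*exp(6)/9 - 5/9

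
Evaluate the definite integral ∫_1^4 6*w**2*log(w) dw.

Integrate by parts once (u = ln w, dv = 6*w**2 dw).
An antiderivative is F(w) = 2*w**3*(3*log(w) - 1)/3.
Then F(4) - F(1) = (-128/3 + 256*log(2)) - (-2/3) = -42 + 256*log(2).

-42 + 256*log(2)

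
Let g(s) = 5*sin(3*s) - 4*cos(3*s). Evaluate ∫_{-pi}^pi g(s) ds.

0

An antiderivative is F(s) = -4*sin(3*s)/3 - 5*cos(3*s)/3.
Then F(pi) - F(-pi) = (5/3) - (5/3) = 0.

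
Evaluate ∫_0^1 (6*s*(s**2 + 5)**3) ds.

Let u = s**2 + 5, so du = 2*s ds. When s = 0, u = 5; when s = 1, u = 6.
The integral becomes 3·∫ u**3 du from 5 to 6, with antiderivative 3*u**4/4.
Back in s: F(s) = 3*(s**2 + 5)**4/4.
Then F(1) - F(0) = (972) - (1875/4) = 2013/4.

2013/4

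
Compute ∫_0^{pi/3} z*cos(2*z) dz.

Integrate by parts once (u = z, dv = cos(2*z) dz).
An antiderivative is F(z) = z*sin(2*z)/2 + cos(2*z)/4.
Then F(pi/3) - F(0) = (-1/8 + sqrt(3)*pi/12) - (1/4) = -3/8 + sqrt(3)*pi/12.

-3/8 + sqrt(3)*pi/12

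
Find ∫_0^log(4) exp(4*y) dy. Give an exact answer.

Let u = exp(y), so du = exp(y) dy. When y = 0, u = 1; when y = log(4), u = 4.
The integral becomes ∫ u**3 du from 1 to 4, with antiderivative u**4/4.
Back in y: F(y) = exp(4*y)/4.
Then F(log(4)) - F(0) = (64) - (1/4) = 255/4.

255/4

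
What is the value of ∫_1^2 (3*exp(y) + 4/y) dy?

An antiderivative is F(y) = 3*exp(y) + 4*log(y).
Then F(2) - F(1) = (log(16) + 3*exp(2)) - (3*exp(1)) = -3*exp(1) + log(16) + 3*exp(2).

-3*exp(1) + log(16) + 3*exp(2)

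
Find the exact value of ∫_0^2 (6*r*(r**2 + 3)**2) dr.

316

Let u = r**2 + 3, so du = 2*r dr. When r = 0, u = 3; when r = 2, u = 7.
The integral becomes 3·∫ u**2 du from 3 to 7, with antiderivative u**3.
Back in r: F(r) = (r**2 + 3)**3.
Then F(2) - F(0) = (343) - (27) = 316.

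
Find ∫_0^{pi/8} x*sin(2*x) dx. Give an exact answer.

Integrate by parts once (u = x, dv = sin(2*x) dx).
An antiderivative is F(x) = -x*cos(2*x)/2 + sin(2*x)/4.
Then F(pi/8) - F(0) = (sqrt(2)*(4 - pi)/32) - (0) = sqrt(2)*(4 - pi)/32.

sqrt(2)*(4 - pi)/32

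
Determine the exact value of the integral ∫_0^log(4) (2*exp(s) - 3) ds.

An antiderivative is F(s) = -3*s + 2*exp(s).
Then F(log(4)) - F(0) = (8 - log(64)) - (2) = 6 - 6*log(2).

6 - 6*log(2)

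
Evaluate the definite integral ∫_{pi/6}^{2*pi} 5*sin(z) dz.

An antiderivative is F(z) = -5*cos(z).
Then F(2*pi) - F(pi/6) = (-5) - (-5*sqrt(3)/2) = -5 + 5*sqrt(3)/2.

-5 + 5*sqrt(3)/2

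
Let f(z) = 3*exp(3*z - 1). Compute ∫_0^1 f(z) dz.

-(1 - exp(3))*exp(-1)

Let u = 3*z - 1, so du = 3 dz. When z = 0, u = -1; when z = 1, u = 2.
The integral becomes ∫ exp(u) du from -1 to 2, with antiderivative exp(u).
Back in z: F(z) = exp(3*z - 1).
Then F(1) - F(0) = (exp(2)) - (exp(-1)) = -(1 - exp(3))*exp(-1).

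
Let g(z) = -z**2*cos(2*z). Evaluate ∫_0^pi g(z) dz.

Integrate by parts twice (u = z^2, dv = -cos(2*z) dz).
An antiderivative is F(z) = -z**2*sin(2*z)/2 - z*cos(2*z)/2 + sin(2*z)/4.
Then F(pi) - F(0) = (-pi/2) - (0) = -pi/2.

-pi/2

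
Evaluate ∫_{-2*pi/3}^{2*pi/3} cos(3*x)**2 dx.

2*pi/3

Use the identity cos^2(3*x) = (1 + cos(6*x))/2.
An antiderivative is F(x) = x/2 + sin(6*x)/12.
Then F(2*pi/3) - F(-2*pi/3) = (pi/3) - (-pi/3) = 2*pi/3.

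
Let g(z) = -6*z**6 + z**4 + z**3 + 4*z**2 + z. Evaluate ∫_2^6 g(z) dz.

By the power rule, an antiderivative is F(z) = -6*z**7/7 + z**5/5 + z**4/4 + 4*z**3/3 + z**2/2.
Then F(6) - F(2) = (-8321598/35) - (-9098/105) = -24955696/105.

-24955696/105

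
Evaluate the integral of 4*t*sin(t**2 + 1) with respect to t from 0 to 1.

-2*cos(2) + 2*cos(1)

Let u = t**2 + 1, so du = 2*t dt. When t = 0, u = 1; when t = 1, u = 2.
The integral becomes 2·∫ sin(u) du from 1 to 2, with antiderivative -2*cos(u).
Back in t: F(t) = -2*cos(t**2 + 1).
Then F(1) - F(0) = (-2*cos(2)) - (-2*cos(1)) = -2*cos(2) + 2*cos(1).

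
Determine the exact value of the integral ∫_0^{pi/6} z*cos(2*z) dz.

Integrate by parts once (u = z, dv = cos(2*z) dz).
An antiderivative is F(z) = z*sin(2*z)/2 + cos(2*z)/4.
Then F(pi/6) - F(0) = (1/8 + sqrt(3)*pi/24) - (1/4) = -1/8 + sqrt(3)*pi/24.

-1/8 + sqrt(3)*pi/24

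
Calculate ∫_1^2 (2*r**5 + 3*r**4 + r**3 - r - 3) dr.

777/20

By the power rule, an antiderivative is F(r) = r**6/3 + 3*r**5/5 + r**4/4 - r**2/2 - 3*r.
Then F(2) - F(1) = (548/15) - (-139/60) = 777/20.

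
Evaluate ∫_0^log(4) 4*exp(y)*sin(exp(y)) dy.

Let u = exp(y), so du = exp(y) dy. When y = 0, u = 1; when y = log(4), u = 4.
The integral becomes 4·∫ sin(u) du from 1 to 4, with antiderivative -4*cos(u).
Back in y: F(y) = -4*cos(exp(y)).
Then F(log(4)) - F(0) = (-4*cos(4)) - (-4*cos(1)) = 4*cos(1) - 4*cos(4).

4*cos(1) - 4*cos(4)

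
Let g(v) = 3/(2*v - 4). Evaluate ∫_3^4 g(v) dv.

An antiderivative is F(v) = 3*log(2*v - 4)/2.
Then F(4) - F(3) = (log(8)) - (3*log(2)/2) = 3*log(2)/2.

3*log(2)/2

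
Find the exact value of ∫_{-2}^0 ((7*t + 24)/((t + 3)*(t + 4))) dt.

Factor the denominator: t**2 + 7*t + 12 = (t + 4)(t + 3).
Partial fractions: (7*t + 24)/((t + 3)*(t + 4)) = 4/(t + 4) + 3/(t + 3).
An antiderivative is F(t) = 3*log(t + 3) + 4*log(t + 4).
Then F(0) - F(-2) = (3*log(3) + 8*log(2)) - (log(16)) = 4*log(2) + 3*log(3).

4*log(2) + 3*log(3)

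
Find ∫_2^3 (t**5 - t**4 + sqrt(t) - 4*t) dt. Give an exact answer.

By the power rule, an antiderivative is F(t) = t**6/6 - t**5/5 + 2*t**(3/2)/3 - 2*t**2.
Then F(3) - F(2) = (2*sqrt(3) + 549/10) - (-56/15 + 4*sqrt(2)/3) = -4*sqrt(2)/3 + 2*sqrt(3) + 1759/30.

-4*sqrt(2)/3 + 2*sqrt(3) + 1759/30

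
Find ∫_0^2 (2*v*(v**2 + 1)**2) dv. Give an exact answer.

Let u = v**2 + 1, so du = 2*v dv. When v = 0, u = 1; when v = 2, u = 5.
The integral becomes ∫ u**2 du from 1 to 5, with antiderivative u**3/3.
Back in v: F(v) = (v**2 + 1)**3/3.
Then F(2) - F(0) = (125/3) - (1/3) = 124/3.

124/3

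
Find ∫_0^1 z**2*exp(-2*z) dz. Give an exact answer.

Integrate by parts twice (u = z^2, dv = exp(-2*z) dz).
An antiderivative is F(z) = (-2*z**2 - 2*z - 1)*exp(-2*z)/4.
Then F(1) - F(0) = (-5*exp(-2)/4) - (-1/4) = (-5 + exp(2))*exp(-2)/4.

(-5 + exp(2))*exp(-2)/4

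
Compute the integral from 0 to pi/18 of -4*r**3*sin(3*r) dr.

-2*sqrt(3)*pi/81 - pi**2/486 + sqrt(3)*pi**3/8748 + 4/27

Integrate by parts 3 times (u = r^3, dv = -4*sin(3*r) dr).
An antiderivative is F(r) = 4*r**3*cos(3*r)/3 - 4*r**2*sin(3*r)/3 - 8*r*cos(3*r)/9 + 8*sin(3*r)/27.
Then F(pi/18) - F(0) = (-2*sqrt(3)*pi/81 - pi**2/486 + sqrt(3)*pi**3/8748 + 4/27) - (0) = -2*sqrt(3)*pi/81 - pi**2/486 + sqrt(3)*pi**3/8748 + 4/27.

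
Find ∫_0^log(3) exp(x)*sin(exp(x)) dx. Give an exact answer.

Let u = exp(x), so du = exp(x) dx. When x = 0, u = 1; when x = log(3), u = 3.
The integral becomes ∫ sin(u) du from 1 to 3, with antiderivative -cos(u).
Back in x: F(x) = -cos(exp(x)).
Then F(log(3)) - F(0) = (-cos(3)) - (-cos(1)) = cos(1) - cos(3).

cos(1) - cos(3)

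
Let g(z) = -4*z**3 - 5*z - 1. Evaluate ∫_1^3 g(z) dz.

By the power rule, an antiderivative is F(z) = -z**4 - 5*z**2/2 - z.
Then F(3) - F(1) = (-213/2) - (-9/2) = -102.

-102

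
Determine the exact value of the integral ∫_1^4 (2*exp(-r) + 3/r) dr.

An antiderivative is F(r) = 3*log(r) - 2*exp(-r).
Then F(4) - F(1) = (-2*exp(-4) + 6*log(2)) - (-2*exp(-1)) = -2*exp(-4) + 2*exp(-1) + 6*log(2).

-2*exp(-4) + 2*exp(-1) + 6*log(2)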